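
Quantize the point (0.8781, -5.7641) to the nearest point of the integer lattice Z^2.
(1, -6)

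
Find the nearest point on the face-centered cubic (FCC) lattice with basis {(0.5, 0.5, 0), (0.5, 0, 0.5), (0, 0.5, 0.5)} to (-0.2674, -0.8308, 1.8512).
(0, -1, 2)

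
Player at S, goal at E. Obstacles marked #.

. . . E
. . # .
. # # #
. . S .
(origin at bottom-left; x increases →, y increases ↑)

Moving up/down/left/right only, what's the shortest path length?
8
(one shortest path: (2, 0) → (1, 0) → (0, 0) → (0, 1) → (0, 2) → (1, 2) → (1, 3) → (2, 3) → (3, 3))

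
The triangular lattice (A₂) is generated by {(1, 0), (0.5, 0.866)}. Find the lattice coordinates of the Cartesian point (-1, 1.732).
-2b₁ + 2b₂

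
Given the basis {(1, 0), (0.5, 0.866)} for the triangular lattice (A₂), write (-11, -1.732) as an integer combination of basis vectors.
-10b₁ - 2b₂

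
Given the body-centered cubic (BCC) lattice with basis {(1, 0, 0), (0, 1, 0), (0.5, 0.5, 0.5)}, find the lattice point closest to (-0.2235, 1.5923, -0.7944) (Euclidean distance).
(-0.5, 1.5, -0.5)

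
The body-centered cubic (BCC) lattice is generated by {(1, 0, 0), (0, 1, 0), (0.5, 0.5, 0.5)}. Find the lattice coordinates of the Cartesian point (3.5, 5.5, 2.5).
b₁ + 3b₂ + 5b₃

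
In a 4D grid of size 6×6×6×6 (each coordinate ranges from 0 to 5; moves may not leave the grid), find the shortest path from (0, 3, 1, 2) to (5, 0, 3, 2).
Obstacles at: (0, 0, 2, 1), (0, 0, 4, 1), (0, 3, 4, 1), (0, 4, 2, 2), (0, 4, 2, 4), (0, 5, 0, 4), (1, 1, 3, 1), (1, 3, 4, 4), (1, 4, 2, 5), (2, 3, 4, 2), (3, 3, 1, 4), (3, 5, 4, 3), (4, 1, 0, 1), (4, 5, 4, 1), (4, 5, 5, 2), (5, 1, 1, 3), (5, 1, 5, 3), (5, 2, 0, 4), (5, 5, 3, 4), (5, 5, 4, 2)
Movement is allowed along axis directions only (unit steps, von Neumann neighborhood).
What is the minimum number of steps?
10
(one shortest path: (0, 3, 1, 2) → (1, 3, 1, 2) → (2, 3, 1, 2) → (3, 3, 1, 2) → (4, 3, 1, 2) → (5, 3, 1, 2) → (5, 2, 1, 2) → (5, 1, 1, 2) → (5, 0, 1, 2) → (5, 0, 2, 2) → (5, 0, 3, 2))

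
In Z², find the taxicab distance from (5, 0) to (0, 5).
10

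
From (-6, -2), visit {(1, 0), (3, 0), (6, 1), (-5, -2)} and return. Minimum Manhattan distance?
30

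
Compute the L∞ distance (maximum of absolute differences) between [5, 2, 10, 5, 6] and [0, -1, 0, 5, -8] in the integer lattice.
14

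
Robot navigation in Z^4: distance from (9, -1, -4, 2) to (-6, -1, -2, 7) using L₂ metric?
15.9374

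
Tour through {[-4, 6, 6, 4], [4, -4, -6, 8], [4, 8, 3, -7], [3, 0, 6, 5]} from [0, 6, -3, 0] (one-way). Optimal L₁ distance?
77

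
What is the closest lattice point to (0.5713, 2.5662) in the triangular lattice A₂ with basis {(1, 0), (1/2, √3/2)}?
(0.5, 2.598)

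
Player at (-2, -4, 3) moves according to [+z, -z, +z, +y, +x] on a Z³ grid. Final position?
(-1, -3, 4)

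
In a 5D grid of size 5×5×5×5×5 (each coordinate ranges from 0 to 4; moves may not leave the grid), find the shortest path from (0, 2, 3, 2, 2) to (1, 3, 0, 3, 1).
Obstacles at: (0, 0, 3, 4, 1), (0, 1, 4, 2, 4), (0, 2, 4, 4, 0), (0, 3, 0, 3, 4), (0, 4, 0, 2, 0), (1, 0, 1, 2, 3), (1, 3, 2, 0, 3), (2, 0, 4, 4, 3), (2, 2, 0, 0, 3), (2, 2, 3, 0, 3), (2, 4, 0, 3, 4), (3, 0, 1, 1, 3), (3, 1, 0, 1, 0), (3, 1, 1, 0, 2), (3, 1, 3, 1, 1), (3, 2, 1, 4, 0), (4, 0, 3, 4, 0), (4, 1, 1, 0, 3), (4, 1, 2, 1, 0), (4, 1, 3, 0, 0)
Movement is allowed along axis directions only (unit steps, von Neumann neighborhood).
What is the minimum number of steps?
7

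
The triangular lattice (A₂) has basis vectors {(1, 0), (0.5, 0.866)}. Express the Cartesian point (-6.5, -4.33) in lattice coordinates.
-4b₁ - 5b₂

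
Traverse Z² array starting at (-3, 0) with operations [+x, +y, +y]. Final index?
(-2, 2)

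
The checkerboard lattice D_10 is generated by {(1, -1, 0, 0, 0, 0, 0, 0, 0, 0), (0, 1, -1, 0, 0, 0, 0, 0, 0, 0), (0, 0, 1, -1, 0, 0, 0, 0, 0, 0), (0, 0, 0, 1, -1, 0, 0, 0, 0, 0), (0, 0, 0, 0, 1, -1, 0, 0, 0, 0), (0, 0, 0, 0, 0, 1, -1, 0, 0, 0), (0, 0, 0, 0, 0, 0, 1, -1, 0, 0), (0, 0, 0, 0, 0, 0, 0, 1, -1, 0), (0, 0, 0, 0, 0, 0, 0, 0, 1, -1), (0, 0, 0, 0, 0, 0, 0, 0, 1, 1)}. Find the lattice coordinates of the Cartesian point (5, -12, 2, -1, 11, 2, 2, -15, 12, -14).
5b₁ - 7b₂ - 5b₃ - 6b₄ + 5b₅ + 7b₆ + 9b₇ - 6b₈ + 10b₉ - 4b₁₀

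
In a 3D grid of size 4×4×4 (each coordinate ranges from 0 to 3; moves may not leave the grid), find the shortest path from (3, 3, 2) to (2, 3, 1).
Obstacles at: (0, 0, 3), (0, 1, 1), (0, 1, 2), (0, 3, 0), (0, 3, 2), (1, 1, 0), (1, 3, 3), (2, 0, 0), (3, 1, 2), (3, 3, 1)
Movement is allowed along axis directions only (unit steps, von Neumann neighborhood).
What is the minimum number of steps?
2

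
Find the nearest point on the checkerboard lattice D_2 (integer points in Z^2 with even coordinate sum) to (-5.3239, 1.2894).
(-5, 1)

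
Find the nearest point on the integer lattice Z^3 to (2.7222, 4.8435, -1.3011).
(3, 5, -1)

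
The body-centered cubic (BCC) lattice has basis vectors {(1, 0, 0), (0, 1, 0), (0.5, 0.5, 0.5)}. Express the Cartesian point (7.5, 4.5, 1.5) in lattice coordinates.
6b₁ + 3b₂ + 3b₃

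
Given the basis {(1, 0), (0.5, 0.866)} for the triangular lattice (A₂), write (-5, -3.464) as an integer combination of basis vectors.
-3b₁ - 4b₂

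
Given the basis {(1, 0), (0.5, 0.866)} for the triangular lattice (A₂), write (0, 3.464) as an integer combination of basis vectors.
-2b₁ + 4b₂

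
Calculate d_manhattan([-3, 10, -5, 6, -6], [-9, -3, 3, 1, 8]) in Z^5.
46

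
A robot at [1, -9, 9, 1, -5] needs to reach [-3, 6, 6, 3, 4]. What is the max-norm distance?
15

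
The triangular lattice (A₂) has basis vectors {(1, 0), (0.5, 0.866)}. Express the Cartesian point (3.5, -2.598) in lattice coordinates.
5b₁ - 3b₂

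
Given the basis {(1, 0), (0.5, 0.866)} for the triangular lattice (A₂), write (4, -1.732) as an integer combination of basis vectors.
5b₁ - 2b₂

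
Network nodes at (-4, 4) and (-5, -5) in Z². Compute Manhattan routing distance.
10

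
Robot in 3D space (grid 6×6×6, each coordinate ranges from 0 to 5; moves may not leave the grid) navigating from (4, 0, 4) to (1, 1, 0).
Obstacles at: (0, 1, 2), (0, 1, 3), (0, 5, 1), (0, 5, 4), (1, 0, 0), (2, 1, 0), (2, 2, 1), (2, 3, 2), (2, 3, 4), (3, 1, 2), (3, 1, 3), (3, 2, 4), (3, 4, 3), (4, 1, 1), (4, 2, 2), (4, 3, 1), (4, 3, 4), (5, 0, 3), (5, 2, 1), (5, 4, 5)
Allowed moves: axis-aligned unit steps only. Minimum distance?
8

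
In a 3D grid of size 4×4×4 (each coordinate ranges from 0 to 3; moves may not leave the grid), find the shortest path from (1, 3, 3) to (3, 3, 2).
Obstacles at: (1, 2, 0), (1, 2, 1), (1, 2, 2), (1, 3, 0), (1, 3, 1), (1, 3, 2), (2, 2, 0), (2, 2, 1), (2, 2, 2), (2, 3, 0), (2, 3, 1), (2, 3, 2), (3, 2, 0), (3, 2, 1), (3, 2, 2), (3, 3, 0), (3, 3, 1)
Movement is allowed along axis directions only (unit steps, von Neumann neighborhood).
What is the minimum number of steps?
3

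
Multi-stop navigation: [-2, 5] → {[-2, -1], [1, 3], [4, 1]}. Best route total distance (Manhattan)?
18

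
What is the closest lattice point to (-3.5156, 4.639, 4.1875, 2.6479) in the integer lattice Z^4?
(-4, 5, 4, 3)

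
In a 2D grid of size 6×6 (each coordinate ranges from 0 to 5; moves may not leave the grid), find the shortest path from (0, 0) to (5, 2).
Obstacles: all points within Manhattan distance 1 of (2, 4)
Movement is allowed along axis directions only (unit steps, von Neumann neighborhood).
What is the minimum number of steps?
7
(one shortest path: (0, 0) → (1, 0) → (2, 0) → (3, 0) → (4, 0) → (5, 0) → (5, 1) → (5, 2))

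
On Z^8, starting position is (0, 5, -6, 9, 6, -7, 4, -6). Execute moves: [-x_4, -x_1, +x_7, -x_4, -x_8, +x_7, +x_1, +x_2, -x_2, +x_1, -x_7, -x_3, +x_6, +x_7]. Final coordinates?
(1, 5, -7, 7, 6, -6, 6, -7)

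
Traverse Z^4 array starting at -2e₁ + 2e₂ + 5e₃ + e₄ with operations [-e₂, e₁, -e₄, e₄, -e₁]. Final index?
(-2, 1, 5, 1)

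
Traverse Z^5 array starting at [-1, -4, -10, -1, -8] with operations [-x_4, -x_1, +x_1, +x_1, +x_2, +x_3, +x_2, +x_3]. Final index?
(0, -2, -8, -2, -8)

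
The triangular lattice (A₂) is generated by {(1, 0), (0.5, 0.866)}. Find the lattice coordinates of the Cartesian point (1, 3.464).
-b₁ + 4b₂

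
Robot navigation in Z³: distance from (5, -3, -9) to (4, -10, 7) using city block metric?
24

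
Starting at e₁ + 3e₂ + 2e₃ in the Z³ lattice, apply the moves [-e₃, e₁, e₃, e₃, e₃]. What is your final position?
(2, 3, 4)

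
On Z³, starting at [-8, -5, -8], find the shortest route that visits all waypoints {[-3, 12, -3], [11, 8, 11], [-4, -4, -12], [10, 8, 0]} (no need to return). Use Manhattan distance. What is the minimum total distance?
67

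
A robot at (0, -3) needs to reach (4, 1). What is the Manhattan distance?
8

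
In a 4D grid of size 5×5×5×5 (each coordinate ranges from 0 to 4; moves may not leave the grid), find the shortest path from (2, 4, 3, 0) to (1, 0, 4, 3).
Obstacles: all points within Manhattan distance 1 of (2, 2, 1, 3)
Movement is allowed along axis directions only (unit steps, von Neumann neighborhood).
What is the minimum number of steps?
9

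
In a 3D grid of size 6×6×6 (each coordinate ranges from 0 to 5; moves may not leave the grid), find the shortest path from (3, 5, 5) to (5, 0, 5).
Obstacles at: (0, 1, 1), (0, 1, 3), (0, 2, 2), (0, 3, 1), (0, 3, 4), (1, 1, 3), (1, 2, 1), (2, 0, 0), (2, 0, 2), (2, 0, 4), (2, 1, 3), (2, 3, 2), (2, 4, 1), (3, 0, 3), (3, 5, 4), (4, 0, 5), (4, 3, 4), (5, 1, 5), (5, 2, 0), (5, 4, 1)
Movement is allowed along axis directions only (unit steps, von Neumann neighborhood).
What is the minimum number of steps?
9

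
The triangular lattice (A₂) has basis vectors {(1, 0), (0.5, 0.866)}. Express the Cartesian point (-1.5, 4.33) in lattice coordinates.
-4b₁ + 5b₂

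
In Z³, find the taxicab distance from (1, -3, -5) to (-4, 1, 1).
15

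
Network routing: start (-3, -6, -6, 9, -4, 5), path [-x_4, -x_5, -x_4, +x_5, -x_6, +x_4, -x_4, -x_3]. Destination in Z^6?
(-3, -6, -7, 7, -4, 4)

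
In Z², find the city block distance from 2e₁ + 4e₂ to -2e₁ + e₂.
7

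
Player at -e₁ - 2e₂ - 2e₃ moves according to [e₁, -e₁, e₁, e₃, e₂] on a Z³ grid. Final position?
(0, -1, -1)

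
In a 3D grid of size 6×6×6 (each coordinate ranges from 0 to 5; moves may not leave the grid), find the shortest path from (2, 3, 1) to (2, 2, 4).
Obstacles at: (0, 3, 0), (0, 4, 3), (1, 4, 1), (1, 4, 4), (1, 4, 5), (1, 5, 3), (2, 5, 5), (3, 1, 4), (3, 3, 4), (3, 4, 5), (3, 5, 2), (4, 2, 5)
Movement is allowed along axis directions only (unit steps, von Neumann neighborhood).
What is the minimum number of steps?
4
(one shortest path: (2, 3, 1) → (2, 2, 1) → (2, 2, 2) → (2, 2, 3) → (2, 2, 4))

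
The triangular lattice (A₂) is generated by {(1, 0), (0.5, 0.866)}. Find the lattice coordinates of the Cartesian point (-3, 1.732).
-4b₁ + 2b₂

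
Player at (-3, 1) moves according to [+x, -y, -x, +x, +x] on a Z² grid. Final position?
(-1, 0)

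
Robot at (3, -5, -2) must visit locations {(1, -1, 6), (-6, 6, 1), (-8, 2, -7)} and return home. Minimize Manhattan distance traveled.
70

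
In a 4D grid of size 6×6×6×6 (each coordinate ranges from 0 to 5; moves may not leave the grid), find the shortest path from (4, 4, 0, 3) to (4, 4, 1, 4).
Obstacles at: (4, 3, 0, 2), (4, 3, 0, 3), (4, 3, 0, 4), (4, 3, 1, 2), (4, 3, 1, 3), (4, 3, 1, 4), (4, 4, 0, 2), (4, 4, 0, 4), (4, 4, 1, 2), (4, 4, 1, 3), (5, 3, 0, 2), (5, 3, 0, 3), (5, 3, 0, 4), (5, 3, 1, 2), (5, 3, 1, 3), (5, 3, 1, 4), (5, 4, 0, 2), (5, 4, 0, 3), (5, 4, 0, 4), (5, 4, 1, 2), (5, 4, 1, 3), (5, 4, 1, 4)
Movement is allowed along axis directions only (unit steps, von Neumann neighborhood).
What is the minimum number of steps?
4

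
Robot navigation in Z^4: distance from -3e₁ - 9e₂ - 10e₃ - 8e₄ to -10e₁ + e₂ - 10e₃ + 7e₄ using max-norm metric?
15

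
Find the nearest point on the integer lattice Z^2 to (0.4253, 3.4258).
(0, 3)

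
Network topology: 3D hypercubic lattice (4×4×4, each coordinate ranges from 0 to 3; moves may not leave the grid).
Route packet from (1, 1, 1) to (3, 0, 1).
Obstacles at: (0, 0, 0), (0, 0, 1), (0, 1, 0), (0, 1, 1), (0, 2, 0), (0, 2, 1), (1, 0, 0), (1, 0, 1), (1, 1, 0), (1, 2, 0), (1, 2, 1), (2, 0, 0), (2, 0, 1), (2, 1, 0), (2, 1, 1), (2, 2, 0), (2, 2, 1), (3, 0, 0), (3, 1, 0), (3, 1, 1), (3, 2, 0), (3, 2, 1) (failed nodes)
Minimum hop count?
5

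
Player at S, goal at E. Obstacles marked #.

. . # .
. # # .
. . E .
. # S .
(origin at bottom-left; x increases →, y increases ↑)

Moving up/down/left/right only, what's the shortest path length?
1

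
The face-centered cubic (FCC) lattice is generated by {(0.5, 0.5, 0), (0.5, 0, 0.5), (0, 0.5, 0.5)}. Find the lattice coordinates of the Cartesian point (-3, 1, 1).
-3b₁ - 3b₂ + 5b₃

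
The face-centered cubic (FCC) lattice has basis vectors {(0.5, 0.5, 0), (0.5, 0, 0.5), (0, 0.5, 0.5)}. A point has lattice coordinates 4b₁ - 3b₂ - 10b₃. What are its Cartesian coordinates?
(0.5, -3, -6.5)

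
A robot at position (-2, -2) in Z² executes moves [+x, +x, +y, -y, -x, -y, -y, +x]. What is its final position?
(0, -4)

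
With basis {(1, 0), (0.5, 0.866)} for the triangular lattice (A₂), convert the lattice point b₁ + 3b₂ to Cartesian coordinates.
(2.5, 2.598)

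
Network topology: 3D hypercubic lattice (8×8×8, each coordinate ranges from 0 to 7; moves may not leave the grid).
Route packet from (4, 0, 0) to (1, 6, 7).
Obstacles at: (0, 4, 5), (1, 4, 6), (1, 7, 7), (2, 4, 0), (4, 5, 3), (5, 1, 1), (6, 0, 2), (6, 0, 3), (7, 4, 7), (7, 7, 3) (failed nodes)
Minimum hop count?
16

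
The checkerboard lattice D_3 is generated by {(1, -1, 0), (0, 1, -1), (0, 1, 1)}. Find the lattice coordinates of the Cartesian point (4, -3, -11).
4b₁ + 6b₂ - 5b₃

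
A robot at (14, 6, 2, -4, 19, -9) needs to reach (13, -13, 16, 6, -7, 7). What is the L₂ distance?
39.8748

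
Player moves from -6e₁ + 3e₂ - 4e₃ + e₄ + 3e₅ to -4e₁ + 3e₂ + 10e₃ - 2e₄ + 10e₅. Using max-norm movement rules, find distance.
14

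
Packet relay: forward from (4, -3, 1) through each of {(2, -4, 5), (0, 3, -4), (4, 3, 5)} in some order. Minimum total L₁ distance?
29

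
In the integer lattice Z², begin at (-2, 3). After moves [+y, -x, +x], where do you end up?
(-2, 4)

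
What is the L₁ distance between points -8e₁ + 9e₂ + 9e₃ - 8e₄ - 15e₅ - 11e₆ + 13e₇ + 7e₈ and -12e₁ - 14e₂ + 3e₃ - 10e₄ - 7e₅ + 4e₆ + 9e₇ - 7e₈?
76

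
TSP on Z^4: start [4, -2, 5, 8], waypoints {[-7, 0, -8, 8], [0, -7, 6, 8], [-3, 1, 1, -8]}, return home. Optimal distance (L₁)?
98
(one optimal route: (4, -2, 5, 8) → (-7, 0, -8, 8) → (-3, 1, 1, -8) → (0, -7, 6, 8) → (4, -2, 5, 8))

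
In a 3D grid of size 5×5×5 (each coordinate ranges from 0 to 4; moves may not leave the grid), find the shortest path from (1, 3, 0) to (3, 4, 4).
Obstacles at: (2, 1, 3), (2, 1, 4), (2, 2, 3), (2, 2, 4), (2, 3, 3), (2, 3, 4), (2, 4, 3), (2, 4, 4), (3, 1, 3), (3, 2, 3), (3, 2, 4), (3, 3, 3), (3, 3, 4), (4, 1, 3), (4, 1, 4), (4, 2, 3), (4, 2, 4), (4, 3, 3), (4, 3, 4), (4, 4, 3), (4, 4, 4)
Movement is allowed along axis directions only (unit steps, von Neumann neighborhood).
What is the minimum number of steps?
7
(one shortest path: (1, 3, 0) → (2, 3, 0) → (3, 3, 0) → (3, 4, 0) → (3, 4, 1) → (3, 4, 2) → (3, 4, 3) → (3, 4, 4))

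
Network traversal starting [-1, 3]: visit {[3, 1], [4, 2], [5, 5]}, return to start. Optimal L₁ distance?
20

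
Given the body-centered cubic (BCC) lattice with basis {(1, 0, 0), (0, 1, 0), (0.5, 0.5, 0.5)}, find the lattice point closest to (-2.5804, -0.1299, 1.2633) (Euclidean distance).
(-2.5, -0.5, 1.5)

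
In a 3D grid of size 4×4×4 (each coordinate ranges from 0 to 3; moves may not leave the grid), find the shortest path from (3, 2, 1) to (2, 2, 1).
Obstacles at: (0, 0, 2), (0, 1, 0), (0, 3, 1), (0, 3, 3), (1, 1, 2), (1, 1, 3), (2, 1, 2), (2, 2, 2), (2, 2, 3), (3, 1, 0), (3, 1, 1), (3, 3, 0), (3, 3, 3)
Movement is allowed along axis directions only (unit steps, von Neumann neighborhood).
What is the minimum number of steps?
1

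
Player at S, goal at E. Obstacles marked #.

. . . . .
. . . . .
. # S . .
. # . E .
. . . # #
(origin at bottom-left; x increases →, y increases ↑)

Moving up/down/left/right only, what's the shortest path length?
2
(one shortest path: (2, 2) → (3, 2) → (3, 1))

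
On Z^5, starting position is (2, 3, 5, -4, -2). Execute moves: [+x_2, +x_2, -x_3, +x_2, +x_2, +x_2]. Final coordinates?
(2, 8, 4, -4, -2)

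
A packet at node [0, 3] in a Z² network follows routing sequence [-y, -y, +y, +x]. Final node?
(1, 2)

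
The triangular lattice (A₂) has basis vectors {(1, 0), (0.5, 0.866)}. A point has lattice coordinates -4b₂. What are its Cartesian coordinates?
(-2, -3.464)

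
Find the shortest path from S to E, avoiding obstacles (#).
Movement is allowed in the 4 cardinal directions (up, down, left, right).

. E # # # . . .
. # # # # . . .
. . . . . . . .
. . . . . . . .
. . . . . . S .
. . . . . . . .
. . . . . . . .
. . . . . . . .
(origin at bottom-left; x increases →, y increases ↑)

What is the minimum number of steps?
11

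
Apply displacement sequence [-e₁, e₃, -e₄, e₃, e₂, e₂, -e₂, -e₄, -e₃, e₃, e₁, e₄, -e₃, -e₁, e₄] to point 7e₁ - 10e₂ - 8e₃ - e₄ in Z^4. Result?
(6, -9, -7, -1)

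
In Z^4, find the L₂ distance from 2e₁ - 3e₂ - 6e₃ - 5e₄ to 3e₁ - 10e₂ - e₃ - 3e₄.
8.88819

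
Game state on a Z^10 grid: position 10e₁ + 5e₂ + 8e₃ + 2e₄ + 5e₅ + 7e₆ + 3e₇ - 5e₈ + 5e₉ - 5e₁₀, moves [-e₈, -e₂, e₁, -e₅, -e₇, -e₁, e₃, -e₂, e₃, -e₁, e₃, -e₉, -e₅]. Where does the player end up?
(9, 3, 11, 2, 3, 7, 2, -6, 4, -5)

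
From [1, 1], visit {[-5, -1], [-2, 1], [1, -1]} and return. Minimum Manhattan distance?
16
(one optimal route: (1, 1) → (-2, 1) → (-5, -1) → (1, -1) → (1, 1))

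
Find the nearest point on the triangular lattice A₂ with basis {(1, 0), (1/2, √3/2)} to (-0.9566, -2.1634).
(-1, -1.732)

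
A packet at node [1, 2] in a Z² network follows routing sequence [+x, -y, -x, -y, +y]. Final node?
(1, 1)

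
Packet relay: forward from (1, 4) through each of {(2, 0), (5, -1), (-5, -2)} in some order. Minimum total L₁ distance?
20
(one optimal route: (1, 4) → (2, 0) → (5, -1) → (-5, -2))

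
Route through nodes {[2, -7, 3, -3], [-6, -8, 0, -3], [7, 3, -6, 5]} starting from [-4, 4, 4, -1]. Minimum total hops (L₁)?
64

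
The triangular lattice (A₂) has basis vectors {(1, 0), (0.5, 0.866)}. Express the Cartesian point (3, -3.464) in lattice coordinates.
5b₁ - 4b₂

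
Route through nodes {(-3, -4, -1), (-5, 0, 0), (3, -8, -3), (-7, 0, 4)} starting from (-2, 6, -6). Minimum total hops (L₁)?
46
(one optimal route: (-2, 6, -6) → (-5, 0, 0) → (-7, 0, 4) → (-3, -4, -1) → (3, -8, -3))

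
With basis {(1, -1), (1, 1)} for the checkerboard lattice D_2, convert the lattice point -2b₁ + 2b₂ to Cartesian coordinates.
(0, 4)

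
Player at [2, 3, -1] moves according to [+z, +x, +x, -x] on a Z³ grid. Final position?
(3, 3, 0)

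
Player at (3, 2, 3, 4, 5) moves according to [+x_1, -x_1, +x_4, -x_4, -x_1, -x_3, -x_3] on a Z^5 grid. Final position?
(2, 2, 1, 4, 5)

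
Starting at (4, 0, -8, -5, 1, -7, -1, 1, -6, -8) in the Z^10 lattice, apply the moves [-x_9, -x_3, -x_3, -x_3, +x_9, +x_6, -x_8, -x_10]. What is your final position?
(4, 0, -11, -5, 1, -6, -1, 0, -6, -9)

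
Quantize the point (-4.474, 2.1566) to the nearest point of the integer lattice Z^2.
(-4, 2)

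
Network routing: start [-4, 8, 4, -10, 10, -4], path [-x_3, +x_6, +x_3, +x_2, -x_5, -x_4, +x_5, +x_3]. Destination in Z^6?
(-4, 9, 5, -11, 10, -3)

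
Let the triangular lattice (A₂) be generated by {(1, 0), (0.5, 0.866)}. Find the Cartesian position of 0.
(0, 0)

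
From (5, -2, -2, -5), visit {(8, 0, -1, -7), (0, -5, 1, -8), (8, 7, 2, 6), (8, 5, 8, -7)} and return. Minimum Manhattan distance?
92
(one optimal route: (5, -2, -2, -5) → (8, 0, -1, -7) → (8, 7, 2, 6) → (8, 5, 8, -7) → (0, -5, 1, -8) → (5, -2, -2, -5))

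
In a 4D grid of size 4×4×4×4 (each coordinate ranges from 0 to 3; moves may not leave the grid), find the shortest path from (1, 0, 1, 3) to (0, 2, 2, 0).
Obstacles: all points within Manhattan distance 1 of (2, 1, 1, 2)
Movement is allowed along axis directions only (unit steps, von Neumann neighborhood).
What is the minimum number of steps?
7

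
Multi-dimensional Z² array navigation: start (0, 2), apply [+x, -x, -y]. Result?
(0, 1)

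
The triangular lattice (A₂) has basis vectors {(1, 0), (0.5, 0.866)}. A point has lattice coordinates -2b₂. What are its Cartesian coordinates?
(-1, -1.732)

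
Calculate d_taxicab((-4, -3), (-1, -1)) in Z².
5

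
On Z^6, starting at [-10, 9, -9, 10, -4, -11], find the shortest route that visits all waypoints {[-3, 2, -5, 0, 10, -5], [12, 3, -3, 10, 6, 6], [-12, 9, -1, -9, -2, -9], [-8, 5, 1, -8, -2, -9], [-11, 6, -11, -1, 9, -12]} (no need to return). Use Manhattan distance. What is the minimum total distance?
151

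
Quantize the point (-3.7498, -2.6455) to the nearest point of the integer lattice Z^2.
(-4, -3)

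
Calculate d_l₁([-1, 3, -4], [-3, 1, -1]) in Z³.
7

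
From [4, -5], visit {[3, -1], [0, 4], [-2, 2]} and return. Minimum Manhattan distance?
30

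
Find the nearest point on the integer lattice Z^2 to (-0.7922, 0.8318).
(-1, 1)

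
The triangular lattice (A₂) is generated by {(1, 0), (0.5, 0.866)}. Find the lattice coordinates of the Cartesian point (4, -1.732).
5b₁ - 2b₂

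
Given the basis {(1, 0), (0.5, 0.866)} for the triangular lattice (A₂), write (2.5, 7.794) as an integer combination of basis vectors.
-2b₁ + 9b₂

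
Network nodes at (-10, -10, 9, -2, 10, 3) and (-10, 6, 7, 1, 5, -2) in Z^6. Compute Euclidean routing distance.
17.8606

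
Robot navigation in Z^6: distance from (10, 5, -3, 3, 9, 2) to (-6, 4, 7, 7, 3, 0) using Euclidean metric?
20.3224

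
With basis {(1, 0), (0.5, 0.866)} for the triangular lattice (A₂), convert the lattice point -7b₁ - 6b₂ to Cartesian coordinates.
(-10, -5.196)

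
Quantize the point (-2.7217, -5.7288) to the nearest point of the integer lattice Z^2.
(-3, -6)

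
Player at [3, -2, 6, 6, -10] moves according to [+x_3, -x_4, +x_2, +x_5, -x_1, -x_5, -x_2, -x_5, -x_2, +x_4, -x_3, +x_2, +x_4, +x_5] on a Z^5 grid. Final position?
(2, -2, 6, 7, -10)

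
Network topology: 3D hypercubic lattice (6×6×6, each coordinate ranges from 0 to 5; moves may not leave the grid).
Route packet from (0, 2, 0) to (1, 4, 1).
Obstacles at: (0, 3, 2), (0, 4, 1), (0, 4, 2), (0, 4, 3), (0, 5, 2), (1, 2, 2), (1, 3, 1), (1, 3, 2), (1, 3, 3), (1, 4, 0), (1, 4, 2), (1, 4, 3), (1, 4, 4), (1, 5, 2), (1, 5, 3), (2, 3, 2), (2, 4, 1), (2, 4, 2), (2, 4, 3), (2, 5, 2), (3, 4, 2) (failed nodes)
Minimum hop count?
6
(one shortest path: (0, 2, 0) → (0, 3, 0) → (0, 4, 0) → (0, 5, 0) → (1, 5, 0) → (1, 5, 1) → (1, 4, 1))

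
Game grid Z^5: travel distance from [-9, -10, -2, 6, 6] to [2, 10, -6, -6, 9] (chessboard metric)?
20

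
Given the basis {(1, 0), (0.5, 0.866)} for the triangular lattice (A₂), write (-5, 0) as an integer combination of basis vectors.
-5b₁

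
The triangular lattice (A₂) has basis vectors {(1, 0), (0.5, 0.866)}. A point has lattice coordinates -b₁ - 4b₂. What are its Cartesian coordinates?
(-3, -3.464)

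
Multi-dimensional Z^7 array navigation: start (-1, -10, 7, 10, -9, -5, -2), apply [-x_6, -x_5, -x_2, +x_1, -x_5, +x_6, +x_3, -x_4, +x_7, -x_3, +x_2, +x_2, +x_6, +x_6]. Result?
(0, -9, 7, 9, -11, -3, -1)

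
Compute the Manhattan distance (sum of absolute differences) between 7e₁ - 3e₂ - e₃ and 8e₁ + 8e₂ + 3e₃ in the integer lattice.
16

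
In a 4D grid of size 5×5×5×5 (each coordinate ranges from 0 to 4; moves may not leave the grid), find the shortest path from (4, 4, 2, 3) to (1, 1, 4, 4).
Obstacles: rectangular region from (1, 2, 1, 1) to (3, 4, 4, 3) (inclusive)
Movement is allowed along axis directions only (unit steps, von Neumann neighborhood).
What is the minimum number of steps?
9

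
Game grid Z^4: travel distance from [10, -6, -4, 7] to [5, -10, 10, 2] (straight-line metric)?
16.1864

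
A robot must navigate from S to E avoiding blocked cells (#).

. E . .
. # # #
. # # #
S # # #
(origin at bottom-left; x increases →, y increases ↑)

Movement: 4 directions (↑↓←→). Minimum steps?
4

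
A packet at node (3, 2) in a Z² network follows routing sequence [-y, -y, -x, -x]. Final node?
(1, 0)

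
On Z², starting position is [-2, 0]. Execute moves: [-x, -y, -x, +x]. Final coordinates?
(-3, -1)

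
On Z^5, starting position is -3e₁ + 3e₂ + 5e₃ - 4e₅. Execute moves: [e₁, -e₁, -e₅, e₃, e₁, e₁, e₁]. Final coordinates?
(0, 3, 6, 0, -5)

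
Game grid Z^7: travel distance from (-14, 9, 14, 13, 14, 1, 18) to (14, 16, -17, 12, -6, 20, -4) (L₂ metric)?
55.1362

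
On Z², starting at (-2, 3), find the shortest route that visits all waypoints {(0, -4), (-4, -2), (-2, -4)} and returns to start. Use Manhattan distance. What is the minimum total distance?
22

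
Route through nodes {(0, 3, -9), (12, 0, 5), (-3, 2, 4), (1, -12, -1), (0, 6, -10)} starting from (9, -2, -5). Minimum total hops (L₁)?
82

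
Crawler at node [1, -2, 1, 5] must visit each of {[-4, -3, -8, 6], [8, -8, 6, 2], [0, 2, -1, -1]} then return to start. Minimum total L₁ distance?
88
(one optimal route: (1, -2, 1, 5) → (-4, -3, -8, 6) → (0, 2, -1, -1) → (8, -8, 6, 2) → (1, -2, 1, 5))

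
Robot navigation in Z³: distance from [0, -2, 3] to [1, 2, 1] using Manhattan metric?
7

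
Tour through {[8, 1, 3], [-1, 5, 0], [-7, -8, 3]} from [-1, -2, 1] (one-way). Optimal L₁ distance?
48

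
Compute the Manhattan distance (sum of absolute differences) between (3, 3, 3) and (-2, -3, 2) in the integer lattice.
12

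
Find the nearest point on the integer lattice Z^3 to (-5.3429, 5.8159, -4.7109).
(-5, 6, -5)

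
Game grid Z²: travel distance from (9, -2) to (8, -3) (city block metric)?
2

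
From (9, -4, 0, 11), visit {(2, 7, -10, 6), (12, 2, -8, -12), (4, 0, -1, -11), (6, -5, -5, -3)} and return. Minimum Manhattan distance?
128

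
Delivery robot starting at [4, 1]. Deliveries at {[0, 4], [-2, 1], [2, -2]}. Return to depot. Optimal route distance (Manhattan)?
24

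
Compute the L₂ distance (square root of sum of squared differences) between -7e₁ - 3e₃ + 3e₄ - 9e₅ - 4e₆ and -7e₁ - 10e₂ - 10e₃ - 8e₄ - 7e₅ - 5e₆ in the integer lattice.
16.5831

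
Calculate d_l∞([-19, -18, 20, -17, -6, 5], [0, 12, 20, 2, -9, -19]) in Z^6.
30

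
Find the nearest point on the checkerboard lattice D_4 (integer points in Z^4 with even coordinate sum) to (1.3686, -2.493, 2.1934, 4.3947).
(1, -3, 2, 4)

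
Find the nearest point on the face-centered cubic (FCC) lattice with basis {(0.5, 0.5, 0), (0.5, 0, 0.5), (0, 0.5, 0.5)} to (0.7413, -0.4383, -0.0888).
(0.5, -0.5, 0)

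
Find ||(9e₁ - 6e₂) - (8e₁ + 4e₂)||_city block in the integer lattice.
11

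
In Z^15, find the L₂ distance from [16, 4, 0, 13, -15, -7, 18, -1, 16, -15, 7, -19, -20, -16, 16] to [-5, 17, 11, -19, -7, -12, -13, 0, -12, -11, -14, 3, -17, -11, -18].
75.6373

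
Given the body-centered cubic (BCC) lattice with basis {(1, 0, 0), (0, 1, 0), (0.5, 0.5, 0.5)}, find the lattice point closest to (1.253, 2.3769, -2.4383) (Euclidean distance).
(1.5, 2.5, -2.5)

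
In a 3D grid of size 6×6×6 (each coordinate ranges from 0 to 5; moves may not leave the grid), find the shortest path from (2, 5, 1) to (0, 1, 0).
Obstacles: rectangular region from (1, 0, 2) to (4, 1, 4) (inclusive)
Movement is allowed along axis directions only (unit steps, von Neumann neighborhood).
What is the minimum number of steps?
7
(one shortest path: (2, 5, 1) → (1, 5, 1) → (0, 5, 1) → (0, 4, 1) → (0, 3, 1) → (0, 2, 1) → (0, 1, 1) → (0, 1, 0))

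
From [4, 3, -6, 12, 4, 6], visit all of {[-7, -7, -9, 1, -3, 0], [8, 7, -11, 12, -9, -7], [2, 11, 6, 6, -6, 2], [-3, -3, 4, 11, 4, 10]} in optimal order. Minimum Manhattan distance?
172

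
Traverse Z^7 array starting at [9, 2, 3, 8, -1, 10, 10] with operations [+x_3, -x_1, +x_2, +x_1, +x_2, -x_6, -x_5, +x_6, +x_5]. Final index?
(9, 4, 4, 8, -1, 10, 10)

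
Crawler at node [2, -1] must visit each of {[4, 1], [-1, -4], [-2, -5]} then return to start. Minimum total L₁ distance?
24
(one optimal route: (2, -1) → (4, 1) → (-1, -4) → (-2, -5) → (2, -1))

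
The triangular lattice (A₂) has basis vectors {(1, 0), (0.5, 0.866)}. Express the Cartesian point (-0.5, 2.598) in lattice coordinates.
-2b₁ + 3b₂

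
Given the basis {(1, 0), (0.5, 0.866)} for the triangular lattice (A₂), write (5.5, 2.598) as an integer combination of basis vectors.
4b₁ + 3b₂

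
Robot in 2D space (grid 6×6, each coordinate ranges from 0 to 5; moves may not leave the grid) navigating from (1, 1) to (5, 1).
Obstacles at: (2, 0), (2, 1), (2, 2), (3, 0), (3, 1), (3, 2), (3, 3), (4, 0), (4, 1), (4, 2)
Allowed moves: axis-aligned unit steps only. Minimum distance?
10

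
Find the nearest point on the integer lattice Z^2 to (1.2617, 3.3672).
(1, 3)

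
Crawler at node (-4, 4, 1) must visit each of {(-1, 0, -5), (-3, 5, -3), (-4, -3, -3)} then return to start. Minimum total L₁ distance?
34
(one optimal route: (-4, 4, 1) → (-3, 5, -3) → (-1, 0, -5) → (-4, -3, -3) → (-4, 4, 1))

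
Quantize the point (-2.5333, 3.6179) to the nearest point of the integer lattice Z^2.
(-3, 4)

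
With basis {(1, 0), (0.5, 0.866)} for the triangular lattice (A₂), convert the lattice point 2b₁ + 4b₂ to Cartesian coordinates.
(4, 3.464)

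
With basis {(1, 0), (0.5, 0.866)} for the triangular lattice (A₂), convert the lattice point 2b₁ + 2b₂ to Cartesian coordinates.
(3, 1.732)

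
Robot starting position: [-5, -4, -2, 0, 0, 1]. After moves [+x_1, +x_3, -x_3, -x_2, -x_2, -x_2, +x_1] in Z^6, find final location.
(-3, -7, -2, 0, 0, 1)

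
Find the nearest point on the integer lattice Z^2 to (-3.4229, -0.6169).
(-3, -1)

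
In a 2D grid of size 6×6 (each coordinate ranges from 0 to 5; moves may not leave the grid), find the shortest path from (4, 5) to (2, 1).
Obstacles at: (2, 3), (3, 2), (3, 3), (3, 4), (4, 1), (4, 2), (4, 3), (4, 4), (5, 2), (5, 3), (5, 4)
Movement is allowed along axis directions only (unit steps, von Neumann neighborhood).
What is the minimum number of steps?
8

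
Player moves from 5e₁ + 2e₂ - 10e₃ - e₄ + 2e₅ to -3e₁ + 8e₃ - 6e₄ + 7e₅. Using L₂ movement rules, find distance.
21.0238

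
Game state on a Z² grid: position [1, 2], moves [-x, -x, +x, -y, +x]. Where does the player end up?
(1, 1)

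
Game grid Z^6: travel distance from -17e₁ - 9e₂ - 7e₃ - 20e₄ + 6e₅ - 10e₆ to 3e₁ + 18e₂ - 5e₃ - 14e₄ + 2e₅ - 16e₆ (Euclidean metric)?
34.9428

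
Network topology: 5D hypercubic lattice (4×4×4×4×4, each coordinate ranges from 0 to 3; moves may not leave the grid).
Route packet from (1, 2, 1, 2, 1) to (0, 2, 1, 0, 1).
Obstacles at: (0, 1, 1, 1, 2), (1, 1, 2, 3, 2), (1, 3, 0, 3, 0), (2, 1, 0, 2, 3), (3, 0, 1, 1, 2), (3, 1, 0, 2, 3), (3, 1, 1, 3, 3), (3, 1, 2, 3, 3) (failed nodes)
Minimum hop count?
3
(one shortest path: (1, 2, 1, 2, 1) → (0, 2, 1, 2, 1) → (0, 2, 1, 1, 1) → (0, 2, 1, 0, 1))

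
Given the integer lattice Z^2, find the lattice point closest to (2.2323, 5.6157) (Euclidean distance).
(2, 6)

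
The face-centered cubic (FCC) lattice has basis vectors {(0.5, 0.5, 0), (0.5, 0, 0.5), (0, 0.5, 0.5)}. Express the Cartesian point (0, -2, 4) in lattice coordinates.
-6b₁ + 6b₂ + 2b₃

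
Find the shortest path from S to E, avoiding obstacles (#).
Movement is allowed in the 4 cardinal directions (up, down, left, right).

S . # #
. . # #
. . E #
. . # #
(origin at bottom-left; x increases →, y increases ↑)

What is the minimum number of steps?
4
(one shortest path: (0, 3) → (1, 3) → (1, 2) → (1, 1) → (2, 1))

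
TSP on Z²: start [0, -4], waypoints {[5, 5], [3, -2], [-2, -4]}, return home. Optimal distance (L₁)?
32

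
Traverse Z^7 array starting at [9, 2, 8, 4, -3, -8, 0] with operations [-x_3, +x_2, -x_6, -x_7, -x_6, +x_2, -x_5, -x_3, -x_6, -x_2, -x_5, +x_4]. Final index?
(9, 3, 6, 5, -5, -11, -1)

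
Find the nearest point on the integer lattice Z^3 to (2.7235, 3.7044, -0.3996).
(3, 4, 0)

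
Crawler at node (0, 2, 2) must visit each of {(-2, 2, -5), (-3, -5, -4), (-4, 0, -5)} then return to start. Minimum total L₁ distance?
36
(one optimal route: (0, 2, 2) → (-2, 2, -5) → (-4, 0, -5) → (-3, -5, -4) → (0, 2, 2))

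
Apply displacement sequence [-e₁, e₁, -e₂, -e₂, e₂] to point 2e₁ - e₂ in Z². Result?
(2, -2)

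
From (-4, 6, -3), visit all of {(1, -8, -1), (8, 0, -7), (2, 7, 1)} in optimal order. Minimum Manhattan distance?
50
(one optimal route: (-4, 6, -3) → (2, 7, 1) → (1, -8, -1) → (8, 0, -7))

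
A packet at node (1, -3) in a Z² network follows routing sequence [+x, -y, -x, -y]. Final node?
(1, -5)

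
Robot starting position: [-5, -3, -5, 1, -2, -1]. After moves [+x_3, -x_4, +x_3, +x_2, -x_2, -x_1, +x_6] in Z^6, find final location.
(-6, -3, -3, 0, -2, 0)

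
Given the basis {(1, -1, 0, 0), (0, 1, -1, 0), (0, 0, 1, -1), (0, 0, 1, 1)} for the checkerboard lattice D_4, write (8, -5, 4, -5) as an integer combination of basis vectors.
8b₁ + 3b₂ + 6b₃ + b₄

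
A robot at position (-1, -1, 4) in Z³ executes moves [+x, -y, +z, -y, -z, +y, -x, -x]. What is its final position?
(-2, -2, 4)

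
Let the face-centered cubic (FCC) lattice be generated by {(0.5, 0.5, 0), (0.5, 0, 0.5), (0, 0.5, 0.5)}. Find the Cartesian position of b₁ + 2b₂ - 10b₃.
(1.5, -4.5, -4)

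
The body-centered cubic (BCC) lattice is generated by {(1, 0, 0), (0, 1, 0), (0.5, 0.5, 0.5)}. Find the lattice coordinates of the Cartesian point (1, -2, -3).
4b₁ + b₂ - 6b₃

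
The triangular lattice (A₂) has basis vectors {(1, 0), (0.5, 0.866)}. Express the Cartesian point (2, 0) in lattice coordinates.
2b₁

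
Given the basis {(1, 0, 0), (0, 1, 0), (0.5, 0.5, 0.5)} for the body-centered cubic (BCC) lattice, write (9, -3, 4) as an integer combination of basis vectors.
5b₁ - 7b₂ + 8b₃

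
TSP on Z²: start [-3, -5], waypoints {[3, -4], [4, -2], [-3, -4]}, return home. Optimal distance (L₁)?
20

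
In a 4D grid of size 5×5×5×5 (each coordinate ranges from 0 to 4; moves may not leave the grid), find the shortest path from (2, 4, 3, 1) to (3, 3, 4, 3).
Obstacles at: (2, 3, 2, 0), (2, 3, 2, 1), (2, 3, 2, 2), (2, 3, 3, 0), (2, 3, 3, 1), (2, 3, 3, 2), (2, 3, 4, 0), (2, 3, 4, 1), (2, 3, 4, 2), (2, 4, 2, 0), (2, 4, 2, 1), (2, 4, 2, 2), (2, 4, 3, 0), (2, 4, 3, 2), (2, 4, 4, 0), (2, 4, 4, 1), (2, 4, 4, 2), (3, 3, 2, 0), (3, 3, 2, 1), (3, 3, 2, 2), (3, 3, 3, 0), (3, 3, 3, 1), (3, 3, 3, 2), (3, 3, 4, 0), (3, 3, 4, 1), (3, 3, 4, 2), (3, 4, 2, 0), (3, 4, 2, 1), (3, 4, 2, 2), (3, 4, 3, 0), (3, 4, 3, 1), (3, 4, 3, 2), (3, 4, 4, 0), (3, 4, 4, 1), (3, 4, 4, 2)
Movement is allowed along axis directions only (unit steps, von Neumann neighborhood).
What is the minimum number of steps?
7
(one shortest path: (2, 4, 3, 1) → (1, 4, 3, 1) → (1, 3, 3, 1) → (1, 3, 4, 1) → (1, 3, 4, 2) → (1, 3, 4, 3) → (2, 3, 4, 3) → (3, 3, 4, 3))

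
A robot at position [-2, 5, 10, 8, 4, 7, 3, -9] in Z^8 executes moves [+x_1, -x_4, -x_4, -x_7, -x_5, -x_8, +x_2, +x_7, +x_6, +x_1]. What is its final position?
(0, 6, 10, 6, 3, 8, 3, -10)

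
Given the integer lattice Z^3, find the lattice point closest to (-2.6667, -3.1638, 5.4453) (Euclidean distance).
(-3, -3, 5)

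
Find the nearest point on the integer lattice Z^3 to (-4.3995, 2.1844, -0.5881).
(-4, 2, -1)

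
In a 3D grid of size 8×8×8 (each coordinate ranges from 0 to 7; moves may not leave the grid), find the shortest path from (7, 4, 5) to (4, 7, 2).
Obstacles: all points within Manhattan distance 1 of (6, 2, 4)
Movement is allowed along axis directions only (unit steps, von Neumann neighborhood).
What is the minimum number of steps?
9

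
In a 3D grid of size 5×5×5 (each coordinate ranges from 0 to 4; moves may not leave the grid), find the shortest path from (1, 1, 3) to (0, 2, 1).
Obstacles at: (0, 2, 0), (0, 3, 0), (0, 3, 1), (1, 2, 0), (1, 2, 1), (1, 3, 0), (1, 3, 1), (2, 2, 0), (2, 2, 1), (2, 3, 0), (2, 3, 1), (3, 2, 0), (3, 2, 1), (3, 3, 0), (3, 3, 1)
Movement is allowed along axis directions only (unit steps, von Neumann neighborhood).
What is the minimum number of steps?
4
(one shortest path: (1, 1, 3) → (0, 1, 3) → (0, 2, 3) → (0, 2, 2) → (0, 2, 1))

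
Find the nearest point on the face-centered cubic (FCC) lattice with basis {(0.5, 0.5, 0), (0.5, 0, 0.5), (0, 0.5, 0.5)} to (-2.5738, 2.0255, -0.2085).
(-2.5, 2, -0.5)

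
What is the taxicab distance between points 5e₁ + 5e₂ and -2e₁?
12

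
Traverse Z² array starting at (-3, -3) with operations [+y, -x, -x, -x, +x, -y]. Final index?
(-5, -3)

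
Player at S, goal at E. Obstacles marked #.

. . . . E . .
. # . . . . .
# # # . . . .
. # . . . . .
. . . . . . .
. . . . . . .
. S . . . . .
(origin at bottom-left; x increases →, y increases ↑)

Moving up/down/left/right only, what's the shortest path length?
9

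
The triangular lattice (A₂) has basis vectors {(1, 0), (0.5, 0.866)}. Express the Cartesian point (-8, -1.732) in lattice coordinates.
-7b₁ - 2b₂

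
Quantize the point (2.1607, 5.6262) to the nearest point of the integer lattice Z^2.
(2, 6)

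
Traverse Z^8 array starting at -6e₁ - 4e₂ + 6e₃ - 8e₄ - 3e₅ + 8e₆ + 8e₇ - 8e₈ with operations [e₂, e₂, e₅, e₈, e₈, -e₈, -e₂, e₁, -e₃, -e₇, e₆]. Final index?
(-5, -3, 5, -8, -2, 9, 7, -7)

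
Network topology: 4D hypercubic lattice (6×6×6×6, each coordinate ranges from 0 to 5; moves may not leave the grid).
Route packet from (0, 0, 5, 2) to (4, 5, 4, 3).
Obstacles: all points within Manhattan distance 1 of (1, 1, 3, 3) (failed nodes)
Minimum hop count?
11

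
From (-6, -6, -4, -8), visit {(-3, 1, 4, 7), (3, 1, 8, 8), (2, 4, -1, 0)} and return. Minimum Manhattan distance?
94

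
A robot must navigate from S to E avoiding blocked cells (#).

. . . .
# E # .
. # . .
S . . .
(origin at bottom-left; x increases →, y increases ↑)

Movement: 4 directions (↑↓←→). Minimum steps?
9
(one shortest path: (0, 0) → (1, 0) → (2, 0) → (3, 0) → (3, 1) → (3, 2) → (3, 3) → (2, 3) → (1, 3) → (1, 2))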